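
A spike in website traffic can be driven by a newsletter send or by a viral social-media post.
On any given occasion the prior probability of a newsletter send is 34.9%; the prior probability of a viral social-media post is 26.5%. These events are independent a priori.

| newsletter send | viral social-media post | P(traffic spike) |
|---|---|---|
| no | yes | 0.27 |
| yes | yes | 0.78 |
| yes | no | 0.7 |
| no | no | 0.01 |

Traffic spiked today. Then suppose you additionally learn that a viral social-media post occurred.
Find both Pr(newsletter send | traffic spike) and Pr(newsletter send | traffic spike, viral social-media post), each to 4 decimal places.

Pr(newsletter send | traffic spike) ≈ 0.8305; Pr(newsletter send | traffic spike, viral social-media post) ≈ 0.6076

For the numerator, keep only newsletter send=true terms: 0.179560 + 0.072138 = 0.251698
The normalizing constant is 0.01·0.651·0.735 + 0.27·0.651·0.265 + 0.7·0.349·0.735 + 0.78·0.349·0.265 = 0.303062
P(newsletter send | traffic spike) = 0.251698/0.303062 ≈ 0.8305

With the extra evidence:
P(traffic spike | viral social-media post) = 0.27*0.651 + 0.78*0.349 = 0.175770 + 0.272220 = 0.447990
The newsletter send-present share is 0.78*0.349 = 0.272220.
Hence the posterior is 0.272220/0.447990 ≈ 0.6076.
The drop from 0.8305 to 0.6076 is the explaining-away (discounting) effect.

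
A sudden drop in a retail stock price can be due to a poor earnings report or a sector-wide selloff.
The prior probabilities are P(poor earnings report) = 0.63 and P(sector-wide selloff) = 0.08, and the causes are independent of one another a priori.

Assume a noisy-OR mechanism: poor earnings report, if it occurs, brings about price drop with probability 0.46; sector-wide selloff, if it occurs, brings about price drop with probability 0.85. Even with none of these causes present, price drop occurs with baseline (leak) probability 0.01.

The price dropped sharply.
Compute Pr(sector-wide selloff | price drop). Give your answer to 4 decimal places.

Pr(sector-wide selloff | price drop) ≈ 0.2076

Under noisy-OR, P(price drop | causes) = 1 − (1−0.01)·∏(1−qᵢ) over the active causes.
P(price drop) = 0.01·0.37·0.92 + 0.8515·0.37·0.08 + 0.4654·0.63·0.92 + 0.91981·0.63·0.08 = 0.003404 + 0.025204 + 0.269746 + 0.046358 = 0.344712
Restricting to configurations with sector-wide selloff present: 0.025204 + 0.046358 = 0.071562.
So P(sector-wide selloff | price drop) = 0.071562/0.344712 ≈ 0.2076.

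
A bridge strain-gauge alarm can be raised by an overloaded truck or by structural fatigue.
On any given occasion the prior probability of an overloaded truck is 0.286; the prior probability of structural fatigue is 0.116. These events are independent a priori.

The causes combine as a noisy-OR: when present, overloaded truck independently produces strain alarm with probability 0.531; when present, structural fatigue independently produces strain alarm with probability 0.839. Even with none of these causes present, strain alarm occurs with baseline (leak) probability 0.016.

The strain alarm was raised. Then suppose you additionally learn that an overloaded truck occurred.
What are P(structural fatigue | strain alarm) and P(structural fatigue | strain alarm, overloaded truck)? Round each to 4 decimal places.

P(structural fatigue | strain alarm) ≈ 0.4071; P(structural fatigue | strain alarm, overloaded truck) ≈ 0.1841

Under noisy-OR, P(strain alarm | causes) = 1 − (1−0.016)·∏(1−qᵢ) over the active causes.
P(strain alarm) = 0.016*0.714*0.884 + 0.841576*0.714*0.116 + 0.538504*0.286*0.884 + 0.925699*0.286*0.116 = 0.010099 + 0.069703 + 0.136147 + 0.030711 = 0.246660
Restricting to configurations with structural fatigue present: 0.069703 + 0.030711 = 0.100414.
P(structural fatigue | strain alarm) = 0.100414 / 0.246660 ≈ 0.4071

Now condition on the additional information:
Numerator (weight on configurations with structural fatigue): 0.925699×0.116 = 0.107381
Denominator P(strain alarm | overloaded truck): 0.538504×0.884 + 0.925699×0.116 = 0.583419
Posterior = 0.107381 / 0.583419 ≈ 0.1841
This is intercausal reasoning (explaining away): once overloaded truck accounts for the strain alarm, structural fatigue becomes less likely.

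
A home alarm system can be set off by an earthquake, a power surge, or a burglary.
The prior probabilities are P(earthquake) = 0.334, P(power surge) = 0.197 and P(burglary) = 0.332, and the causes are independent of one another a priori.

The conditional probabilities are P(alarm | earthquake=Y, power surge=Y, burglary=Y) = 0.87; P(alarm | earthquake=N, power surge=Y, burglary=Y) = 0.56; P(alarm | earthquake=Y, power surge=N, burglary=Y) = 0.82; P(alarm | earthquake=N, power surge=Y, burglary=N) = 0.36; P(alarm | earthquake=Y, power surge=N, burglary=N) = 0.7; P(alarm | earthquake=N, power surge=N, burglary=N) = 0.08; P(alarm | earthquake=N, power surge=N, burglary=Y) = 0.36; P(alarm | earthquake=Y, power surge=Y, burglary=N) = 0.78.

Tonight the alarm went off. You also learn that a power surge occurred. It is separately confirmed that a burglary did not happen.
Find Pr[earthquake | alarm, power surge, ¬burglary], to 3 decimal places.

By total probability over both values of earthquake:
  P(alarm | power surge, ¬burglary) = 0.36×0.666 + 0.78×0.334
        = 0.239760 + 0.260520 = 0.500280
Keeping only the earthquake-present terms gives 0.260520, so
  P(earthquake | alarm, power surge, ¬burglary) = 0.260520 / 0.500280 ≈ 0.521

Pr[earthquake | alarm, power surge, ¬burglary] ≈ 0.521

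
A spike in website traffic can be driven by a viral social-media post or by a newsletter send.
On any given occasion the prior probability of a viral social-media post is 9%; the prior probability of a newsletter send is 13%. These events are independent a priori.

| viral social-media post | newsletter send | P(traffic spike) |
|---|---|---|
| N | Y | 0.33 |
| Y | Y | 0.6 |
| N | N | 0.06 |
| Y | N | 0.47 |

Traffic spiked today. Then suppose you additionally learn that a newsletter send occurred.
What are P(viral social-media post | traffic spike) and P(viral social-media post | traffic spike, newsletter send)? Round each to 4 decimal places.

P(traffic spike) = 0.06*0.91*0.87 + 0.33*0.91*0.13 + 0.47*0.09*0.87 + 0.6*0.09*0.13 = 0.047502 + 0.039039 + 0.036801 + 0.007020 = 0.130362
Of this, 0.043821 comes from 0.036801 + 0.007020 (the viral social-media post=true cases).
Hence the posterior is 0.043821/0.130362 ≈ 0.3361.

Now also conditioning on newsletter send=true:
Enumerate both values of viral social-media post and weight by the priors:
  P(traffic spike | newsletter send) = 0.33*0.91 + 0.6*0.09
        = 0.300300 + 0.054000 = 0.354300
Configurations with viral social-media post contribute 0.054000, so
  P(viral social-media post | traffic spike, newsletter send) = 0.054000 / 0.354300 ≈ 0.1524
— newsletter send explains away the evidence for viral social-media post.

P(viral social-media post | traffic spike) ≈ 0.3361; P(viral social-media post | traffic spike, newsletter send) ≈ 0.1524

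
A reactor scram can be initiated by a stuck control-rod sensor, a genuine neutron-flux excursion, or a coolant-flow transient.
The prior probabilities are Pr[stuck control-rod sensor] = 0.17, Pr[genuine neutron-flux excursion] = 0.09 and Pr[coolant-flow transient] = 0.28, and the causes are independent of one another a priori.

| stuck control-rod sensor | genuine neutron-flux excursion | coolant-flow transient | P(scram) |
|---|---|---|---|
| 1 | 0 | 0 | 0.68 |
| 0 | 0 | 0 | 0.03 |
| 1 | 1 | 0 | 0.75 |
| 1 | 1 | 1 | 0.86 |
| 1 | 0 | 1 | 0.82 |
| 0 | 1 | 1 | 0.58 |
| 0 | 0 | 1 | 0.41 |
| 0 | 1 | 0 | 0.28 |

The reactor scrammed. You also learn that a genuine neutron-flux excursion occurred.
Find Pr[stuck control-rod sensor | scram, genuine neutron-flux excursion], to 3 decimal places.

P(scram | genuine neutron-flux excursion) = 0.28×0.83×0.72 + 0.58×0.83×0.28 + 0.75×0.17×0.72 + 0.86×0.17×0.28 = 0.167328 + 0.134792 + 0.091800 + 0.040936 = 0.434856
The stuck control-rod sensor-present share is 0.091800 + 0.040936 = 0.132736.
So P(stuck control-rod sensor | scram, genuine neutron-flux excursion) = 0.132736/0.434856 ≈ 0.305.

Pr[stuck control-rod sensor | scram, genuine neutron-flux excursion] ≈ 0.305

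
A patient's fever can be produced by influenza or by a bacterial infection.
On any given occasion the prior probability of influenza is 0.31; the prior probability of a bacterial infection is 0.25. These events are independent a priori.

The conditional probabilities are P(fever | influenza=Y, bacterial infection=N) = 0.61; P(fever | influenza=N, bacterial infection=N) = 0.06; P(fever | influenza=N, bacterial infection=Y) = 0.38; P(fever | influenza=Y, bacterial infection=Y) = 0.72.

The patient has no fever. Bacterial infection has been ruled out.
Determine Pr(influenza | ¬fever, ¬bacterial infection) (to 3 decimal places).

Pr(influenza | ¬fever, ¬bacterial infection) ≈ 0.157

Weight on influenza=true, given the evidence: 0.39*0.31 = 0.120900
The normalizing constant is 0.94*0.69 + 0.39*0.31 = 0.769500
P(influenza | ¬fever, ¬bacterial infection) = 0.120900/0.769500 ≈ 0.157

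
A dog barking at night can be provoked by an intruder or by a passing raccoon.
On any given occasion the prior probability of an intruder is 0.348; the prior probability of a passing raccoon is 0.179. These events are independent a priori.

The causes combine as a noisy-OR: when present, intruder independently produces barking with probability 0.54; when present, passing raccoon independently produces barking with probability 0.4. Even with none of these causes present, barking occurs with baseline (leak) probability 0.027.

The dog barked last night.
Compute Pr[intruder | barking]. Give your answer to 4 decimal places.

Pr[intruder | barking] ≈ 0.7634

Under noisy-OR, P(barking | causes) = 1 − (1−0.027)·∏(1−qᵢ) over the active causes.
Sum P(barking|·) weighted by the priors over the 4 (intruder, passing raccoon) configurations:
  P(barking) = 0.027*0.652*0.821 + 0.4162*0.652*0.179 + 0.55242*0.348*0.821 + 0.731452*0.348*0.179
        = 0.014453 + 0.048574 + 0.157831 + 0.045564 = 0.266422
Keeping only the intruder-present terms gives 0.203395, so
  P(intruder | barking) = 0.203395 / 0.266422 ≈ 0.7634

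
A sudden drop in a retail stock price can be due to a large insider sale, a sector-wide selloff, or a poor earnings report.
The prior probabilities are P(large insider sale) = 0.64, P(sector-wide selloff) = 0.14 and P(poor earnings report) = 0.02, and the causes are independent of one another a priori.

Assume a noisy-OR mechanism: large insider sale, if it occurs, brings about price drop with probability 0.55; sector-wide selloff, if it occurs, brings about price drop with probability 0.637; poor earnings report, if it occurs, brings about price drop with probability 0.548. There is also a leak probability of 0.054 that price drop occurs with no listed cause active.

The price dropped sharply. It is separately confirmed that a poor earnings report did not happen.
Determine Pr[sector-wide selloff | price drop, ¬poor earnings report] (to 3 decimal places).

Under noisy-OR, P(price drop | causes) = 1 − (1−0.054)·∏(1−qᵢ) over the active causes.
P(price drop | ¬poor earnings report) = 0.054*0.36*0.86 + 0.656602*0.36*0.14 + 0.5743*0.64*0.86 + 0.845471*0.64*0.14 = 0.016718 + 0.033093 + 0.316095 + 0.075754 = 0.441660
Restricting to configurations with sector-wide selloff present: 0.033093 + 0.075754 = 0.108847.
So P(sector-wide selloff | price drop, ¬poor earnings report) = 0.108847/0.441660 ≈ 0.246.

Pr[sector-wide selloff | price drop, ¬poor earnings report] ≈ 0.246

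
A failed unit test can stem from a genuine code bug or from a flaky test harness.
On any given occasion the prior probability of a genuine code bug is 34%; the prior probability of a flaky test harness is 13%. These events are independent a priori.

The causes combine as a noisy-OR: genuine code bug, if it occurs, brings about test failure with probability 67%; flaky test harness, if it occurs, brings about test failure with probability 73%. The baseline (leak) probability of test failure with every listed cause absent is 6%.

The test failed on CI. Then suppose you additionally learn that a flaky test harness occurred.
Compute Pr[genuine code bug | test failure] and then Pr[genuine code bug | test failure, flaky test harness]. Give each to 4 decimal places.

Pr[genuine code bug | test failure] ≈ 0.7129; Pr[genuine code bug | test failure, flaky test harness] ≈ 0.3875

Under noisy-OR, P(test failure | causes) = 1 − (1−0.06)·∏(1−qᵢ) over the active causes.
P(test failure) = 0.06*0.66*0.87 + 0.7462*0.66*0.13 + 0.6898*0.34*0.87 + 0.916246*0.34*0.13 = 0.034452 + 0.064024 + 0.204043 + 0.040498 = 0.343017
The genuine code bug-present share is 0.204043 + 0.040498 = 0.244541.
Hence the posterior is 0.244541/0.343017 ≈ 0.7129.

Now condition on the additional information:
Enumerate both values of genuine code bug and weight by the priors:
  P(test failure | flaky test harness) = 0.7462×0.66 + 0.916246×0.34
        = 0.492492 + 0.311524 = 0.804016
Keeping only the genuine code bug-present terms gives 0.311524, so
  P(genuine code bug | test failure, flaky test harness) = 0.311524 / 0.804016 ≈ 0.3875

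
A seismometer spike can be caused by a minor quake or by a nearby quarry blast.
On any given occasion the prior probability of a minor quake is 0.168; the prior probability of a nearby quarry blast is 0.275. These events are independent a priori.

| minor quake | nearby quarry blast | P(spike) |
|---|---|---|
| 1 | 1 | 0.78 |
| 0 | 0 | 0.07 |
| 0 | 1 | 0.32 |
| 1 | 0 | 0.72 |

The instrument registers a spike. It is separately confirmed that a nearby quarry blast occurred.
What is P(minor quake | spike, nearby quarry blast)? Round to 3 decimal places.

P(minor quake | spike, nearby quarry blast) ≈ 0.330

For the numerator, keep only minor quake=true terms: 0.78*0.168 = 0.131040
Denominator P(spike | nearby quarry blast): 0.32*0.832 + 0.78*0.168 = 0.397280
Posterior = 0.131040 / 0.397280 ≈ 0.330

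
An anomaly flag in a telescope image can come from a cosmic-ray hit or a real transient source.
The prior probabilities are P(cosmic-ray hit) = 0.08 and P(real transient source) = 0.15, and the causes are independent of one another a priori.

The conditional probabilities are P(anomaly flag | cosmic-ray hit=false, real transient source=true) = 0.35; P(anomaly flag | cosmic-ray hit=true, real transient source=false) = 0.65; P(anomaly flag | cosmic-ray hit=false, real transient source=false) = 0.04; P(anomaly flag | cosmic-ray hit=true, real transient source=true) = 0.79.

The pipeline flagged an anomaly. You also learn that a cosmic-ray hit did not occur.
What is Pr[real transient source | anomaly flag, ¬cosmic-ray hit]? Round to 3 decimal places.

Pr[real transient source | anomaly flag, ¬cosmic-ray hit] ≈ 0.607

P(anomaly flag | ¬cosmic-ray hit) = 0.04×0.85 + 0.35×0.15 = 0.034000 + 0.052500 = 0.086500
The real transient source-present share is 0.35×0.15 = 0.052500.
Hence the posterior is 0.052500/0.086500 ≈ 0.607.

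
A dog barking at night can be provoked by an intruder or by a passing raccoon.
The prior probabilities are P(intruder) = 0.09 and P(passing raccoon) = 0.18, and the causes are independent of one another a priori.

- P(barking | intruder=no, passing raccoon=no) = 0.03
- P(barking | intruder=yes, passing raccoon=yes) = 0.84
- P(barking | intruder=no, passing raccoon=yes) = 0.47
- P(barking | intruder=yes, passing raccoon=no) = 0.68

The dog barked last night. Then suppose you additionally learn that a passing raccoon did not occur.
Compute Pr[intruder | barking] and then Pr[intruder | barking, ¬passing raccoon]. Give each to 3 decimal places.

P(barking) = 0.03×0.91×0.82 + 0.47×0.91×0.18 + 0.68×0.09×0.82 + 0.84×0.09×0.18 = 0.022386 + 0.076986 + 0.050184 + 0.013608 = 0.163164
Restricting to configurations with intruder present: 0.050184 + 0.013608 = 0.063792.
Hence the posterior is 0.063792/0.163164 ≈ 0.391.

Now also conditioning on passing raccoon≠true:
Numerator (weight on configurations with intruder): 0.68×0.09 = 0.061200
Denominator P(barking | ¬passing raccoon): 0.03×0.91 + 0.68×0.09 = 0.088500
P(intruder | barking, ¬passing raccoon) = 0.061200/0.088500 ≈ 0.692
With passing raccoon excluded, intruder must carry more of the explanatory weight for the barking.

Pr[intruder | barking] ≈ 0.391; Pr[intruder | barking, ¬passing raccoon] ≈ 0.692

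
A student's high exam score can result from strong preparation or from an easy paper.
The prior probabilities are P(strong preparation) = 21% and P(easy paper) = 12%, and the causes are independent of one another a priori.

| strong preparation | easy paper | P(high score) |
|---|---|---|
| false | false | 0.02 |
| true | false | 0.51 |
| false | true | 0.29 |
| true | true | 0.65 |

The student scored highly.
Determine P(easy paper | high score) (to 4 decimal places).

P(high score) = 0.02×0.79×0.88 + 0.29×0.79×0.12 + 0.51×0.21×0.88 + 0.65×0.21×0.12 = 0.013904 + 0.027492 + 0.094248 + 0.016380 = 0.152024
Restricting to configurations with easy paper present: 0.027492 + 0.016380 = 0.043872.
So P(easy paper | high score) = 0.043872/0.152024 ≈ 0.2886.

P(easy paper | high score) ≈ 0.2886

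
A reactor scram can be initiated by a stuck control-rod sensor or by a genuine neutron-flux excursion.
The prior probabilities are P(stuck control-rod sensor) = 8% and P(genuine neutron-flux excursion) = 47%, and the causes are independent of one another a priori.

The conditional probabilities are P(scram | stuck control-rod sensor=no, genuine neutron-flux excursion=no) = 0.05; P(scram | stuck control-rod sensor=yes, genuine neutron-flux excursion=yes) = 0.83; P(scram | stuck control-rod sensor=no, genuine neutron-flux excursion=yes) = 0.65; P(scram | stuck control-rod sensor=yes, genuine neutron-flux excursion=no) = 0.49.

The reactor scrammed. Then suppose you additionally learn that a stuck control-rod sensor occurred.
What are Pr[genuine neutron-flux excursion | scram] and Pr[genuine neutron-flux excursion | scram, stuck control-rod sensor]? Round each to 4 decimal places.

Weight on genuine neutron-flux excursion=true, given the evidence: 0.281060 + 0.031208 = 0.312268
Denominator P(scram): 0.05*0.92*0.53 + 0.65*0.92*0.47 + 0.49*0.08*0.53 + 0.83*0.08*0.47 = 0.357424
P(genuine neutron-flux excursion | scram) = 0.312268/0.357424 ≈ 0.8737

Now also conditioning on stuck control-rod sensor=true:
For the numerator, keep only genuine neutron-flux excursion=true terms: 0.83*0.47 = 0.390100
Normalizer over all consistent configurations: 0.49*0.53 + 0.83*0.47 = 0.649800
Posterior = 0.390100 / 0.649800 ≈ 0.6003
Conditioning on stuck control-rod sensor lowers the posterior on genuine neutron-flux excursion: the classic explaining-away effect in a common-effect structure.

Pr[genuine neutron-flux excursion | scram] ≈ 0.8737; Pr[genuine neutron-flux excursion | scram, stuck control-rod sensor] ≈ 0.6003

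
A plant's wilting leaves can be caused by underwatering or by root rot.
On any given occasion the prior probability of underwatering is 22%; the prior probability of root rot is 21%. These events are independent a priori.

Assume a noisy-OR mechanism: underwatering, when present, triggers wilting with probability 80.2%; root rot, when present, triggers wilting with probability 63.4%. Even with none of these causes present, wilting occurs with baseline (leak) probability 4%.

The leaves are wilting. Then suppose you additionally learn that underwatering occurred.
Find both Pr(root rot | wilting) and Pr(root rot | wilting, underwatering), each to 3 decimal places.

Pr(root rot | wilting) ≈ 0.474; Pr(root rot | wilting, underwatering) ≈ 0.234

Under noisy-OR, P(wilting | causes) = 1 − (1−0.04)·∏(1−qᵢ) over the active causes.
P(wilting) = 0.04×0.78×0.79 + 0.64864×0.78×0.21 + 0.80992×0.22×0.79 + 0.930431×0.22×0.21 = 0.024648 + 0.106247 + 0.140764 + 0.042986 = 0.314645
Of this, 0.149233 comes from 0.106247 + 0.042986 (the root rot=true cases).
P(root rot | wilting) = 0.149233 / 0.314645 ≈ 0.474

Now condition on the additional information:
P(wilting | underwatering) = 0.80992·0.79 + 0.930431·0.21 = 0.639837 + 0.195391 = 0.835228
Of this, 0.195391 comes from 0.930431·0.21 (the root rot=true cases).
P(root rot | wilting, underwatering) = 0.195391 / 0.835228 ≈ 0.234
This is intercausal reasoning (explaining away): once underwatering accounts for the wilting, root rot becomes less likely.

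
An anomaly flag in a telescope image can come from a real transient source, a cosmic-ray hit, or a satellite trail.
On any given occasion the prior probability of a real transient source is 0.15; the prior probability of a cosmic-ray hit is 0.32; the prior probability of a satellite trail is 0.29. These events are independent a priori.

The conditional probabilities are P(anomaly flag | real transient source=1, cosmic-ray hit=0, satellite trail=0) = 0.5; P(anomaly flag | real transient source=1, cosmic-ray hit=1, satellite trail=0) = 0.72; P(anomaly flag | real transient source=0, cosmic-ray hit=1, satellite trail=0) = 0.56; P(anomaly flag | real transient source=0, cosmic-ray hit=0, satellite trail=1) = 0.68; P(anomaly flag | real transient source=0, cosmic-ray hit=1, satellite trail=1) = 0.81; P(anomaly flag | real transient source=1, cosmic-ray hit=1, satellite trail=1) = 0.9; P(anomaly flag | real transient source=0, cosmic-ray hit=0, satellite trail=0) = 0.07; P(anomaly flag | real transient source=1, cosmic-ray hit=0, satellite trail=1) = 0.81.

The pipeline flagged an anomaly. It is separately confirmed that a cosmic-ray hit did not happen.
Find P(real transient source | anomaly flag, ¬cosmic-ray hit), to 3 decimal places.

P(real transient source | anomaly flag, ¬cosmic-ray hit) ≈ 0.297

P(anomaly flag | ¬cosmic-ray hit) = 0.07*0.85*0.71 + 0.68*0.85*0.29 + 0.5*0.15*0.71 + 0.81*0.15*0.29 = 0.042245 + 0.167620 + 0.053250 + 0.035235 = 0.298350
Of this, 0.088485 comes from 0.053250 + 0.035235 (the real transient source=true cases).
P(real transient source | anomaly flag, ¬cosmic-ray hit) = 0.088485 / 0.298350 ≈ 0.297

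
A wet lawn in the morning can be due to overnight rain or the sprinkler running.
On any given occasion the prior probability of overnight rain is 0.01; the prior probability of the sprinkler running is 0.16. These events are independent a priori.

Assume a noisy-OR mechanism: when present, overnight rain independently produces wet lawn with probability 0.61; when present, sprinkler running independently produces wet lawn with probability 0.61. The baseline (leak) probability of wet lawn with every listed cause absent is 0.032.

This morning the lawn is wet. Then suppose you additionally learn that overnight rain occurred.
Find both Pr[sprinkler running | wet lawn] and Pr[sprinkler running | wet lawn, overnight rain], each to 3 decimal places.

Pr[sprinkler running | wet lawn] ≈ 0.758; Pr[sprinkler running | wet lawn, overnight rain] ≈ 0.207

Under noisy-OR, P(wet lawn | causes) = 1 − (1−0.032)·∏(1−qᵢ) over the active causes.
By total probability over the 4 (overnight rain, sprinkler running) configurations:
  P(wet lawn) = 0.032·0.99·0.84 + 0.62248·0.99·0.16 + 0.62248·0.01·0.84 + 0.852767·0.01·0.16
        = 0.026611 + 0.098601 + 0.005229 + 0.001364 = 0.131805
Configurations with sprinkler running contribute 0.099965, so
  P(sprinkler running | wet lawn) = 0.099965 / 0.131805 ≈ 0.758

With the extra evidence:
P(wet lawn | overnight rain) = 0.62248*0.84 + 0.852767*0.16 = 0.522883 + 0.136443 = 0.659326
Restricting to configurations with sprinkler running present: 0.852767*0.16 = 0.136443.
Hence the posterior is 0.136443/0.659326 ≈ 0.207.
This is intercausal reasoning (explaining away): once overnight rain accounts for the wet lawn, sprinkler running becomes less likely.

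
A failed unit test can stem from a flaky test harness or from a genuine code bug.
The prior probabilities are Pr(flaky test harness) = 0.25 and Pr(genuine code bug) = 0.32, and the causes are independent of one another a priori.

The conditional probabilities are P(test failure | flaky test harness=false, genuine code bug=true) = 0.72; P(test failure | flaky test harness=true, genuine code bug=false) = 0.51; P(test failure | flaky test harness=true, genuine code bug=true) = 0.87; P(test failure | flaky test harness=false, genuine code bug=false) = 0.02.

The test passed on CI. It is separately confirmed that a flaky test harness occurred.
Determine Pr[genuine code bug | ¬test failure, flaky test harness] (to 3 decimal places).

P(¬test failure | flaky test harness) = 0.49×0.68 + 0.13×0.32 = 0.333200 + 0.041600 = 0.374800
The genuine code bug-present share is 0.13×0.32 = 0.041600.
So P(genuine code bug | ¬test failure, flaky test harness) = 0.041600/0.374800 ≈ 0.111.

Pr[genuine code bug | ¬test failure, flaky test harness] ≈ 0.111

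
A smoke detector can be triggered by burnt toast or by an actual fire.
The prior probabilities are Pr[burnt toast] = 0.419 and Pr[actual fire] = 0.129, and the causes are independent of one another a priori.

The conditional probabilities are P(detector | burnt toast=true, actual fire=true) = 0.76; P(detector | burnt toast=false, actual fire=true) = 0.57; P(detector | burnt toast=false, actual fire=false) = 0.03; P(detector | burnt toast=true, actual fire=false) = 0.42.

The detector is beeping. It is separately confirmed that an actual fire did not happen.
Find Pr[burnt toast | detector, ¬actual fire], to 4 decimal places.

Enumerate both values of burnt toast and weight by the priors:
  P(detector | ¬actual fire) = 0.03*0.581 + 0.42*0.419
        = 0.017430 + 0.175980 = 0.193410
Configurations with burnt toast contribute 0.175980, so
  P(burnt toast | detector, ¬actual fire) = 0.175980 / 0.193410 ≈ 0.9099

Pr[burnt toast | detector, ¬actual fire] ≈ 0.9099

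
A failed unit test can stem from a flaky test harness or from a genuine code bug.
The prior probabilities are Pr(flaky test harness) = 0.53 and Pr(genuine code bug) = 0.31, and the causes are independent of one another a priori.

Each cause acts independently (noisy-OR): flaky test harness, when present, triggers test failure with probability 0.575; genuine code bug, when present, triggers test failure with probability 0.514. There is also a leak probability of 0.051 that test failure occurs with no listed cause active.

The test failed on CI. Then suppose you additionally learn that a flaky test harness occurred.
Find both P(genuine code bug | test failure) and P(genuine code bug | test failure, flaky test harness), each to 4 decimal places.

P(genuine code bug | test failure) ≈ 0.4729; P(genuine code bug | test failure, flaky test harness) ≈ 0.3771

Under noisy-OR, P(test failure | causes) = 1 − (1−0.051)·∏(1−qᵢ) over the active causes.
Numerator (weight on configurations with genuine code bug): 0.078501 + 0.132095 = 0.210596
Normalizer over all consistent configurations: 0.051*0.47*0.69 + 0.538786*0.47*0.31 + 0.596675*0.53*0.69 + 0.803984*0.53*0.31 = 0.445339
P(genuine code bug | test failure) = 0.210596/0.445339 ≈ 0.4729

Now condition on the additional information:
Sum P(test failure|·) weighted by the priors over both values of genuine code bug:
  P(test failure | flaky test harness) = 0.596675*0.69 + 0.803984*0.31
        = 0.411706 + 0.249235 = 0.660941
Configurations with genuine code bug contribute 0.249235, so
  P(genuine code bug | test failure, flaky test harness) = 0.249235 / 0.660941 ≈ 0.3771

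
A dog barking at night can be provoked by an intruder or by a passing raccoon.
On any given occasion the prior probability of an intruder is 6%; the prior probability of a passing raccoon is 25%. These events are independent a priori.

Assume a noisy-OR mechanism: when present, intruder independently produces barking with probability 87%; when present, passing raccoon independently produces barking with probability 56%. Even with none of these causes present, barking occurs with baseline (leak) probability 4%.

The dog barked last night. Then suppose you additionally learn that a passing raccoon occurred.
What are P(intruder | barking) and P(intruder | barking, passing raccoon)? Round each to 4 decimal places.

Under noisy-OR, P(barking | causes) = 1 − (1−0.04)·∏(1−qᵢ) over the active causes.
Enumerate the 4 (intruder, passing raccoon) configurations and weight by the priors:
  P(barking) = 0.04×0.94×0.75 + 0.5776×0.94×0.25 + 0.8752×0.06×0.75 + 0.945088×0.06×0.25
        = 0.028200 + 0.135736 + 0.039384 + 0.014176 = 0.217496
Configurations with intruder contribute 0.053560, so
  P(intruder | barking) = 0.053560 / 0.217496 ≈ 0.2463

Now condition on the additional information:
Weight on intruder=true, given the evidence: 0.945088×0.06 = 0.056705
Normalizer over all consistent configurations: 0.5776×0.94 + 0.945088×0.06 = 0.599649
Posterior = 0.056705 / 0.599649 ≈ 0.0946

P(intruder | barking) ≈ 0.2463; P(intruder | barking, passing raccoon) ≈ 0.0946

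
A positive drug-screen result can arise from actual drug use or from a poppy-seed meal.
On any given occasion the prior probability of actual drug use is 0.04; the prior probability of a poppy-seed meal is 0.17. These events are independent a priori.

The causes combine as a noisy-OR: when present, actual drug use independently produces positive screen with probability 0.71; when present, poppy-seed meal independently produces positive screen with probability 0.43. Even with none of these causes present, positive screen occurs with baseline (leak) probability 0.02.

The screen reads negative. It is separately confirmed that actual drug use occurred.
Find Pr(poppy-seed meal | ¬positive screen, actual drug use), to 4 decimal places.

Under noisy-OR, P(positive screen | causes) = 1 − (1−0.02)·∏(1−qᵢ) over the active causes.
P(¬positive screen | actual drug use) = 0.2842·0.83 + 0.161994·0.17 = 0.235886 + 0.027539 = 0.263425
Restricting to configurations with poppy-seed meal present: 0.161994·0.17 = 0.027539.
Hence the posterior is 0.027539/0.263425 ≈ 0.1045.

Pr(poppy-seed meal | ¬positive screen, actual drug use) ≈ 0.1045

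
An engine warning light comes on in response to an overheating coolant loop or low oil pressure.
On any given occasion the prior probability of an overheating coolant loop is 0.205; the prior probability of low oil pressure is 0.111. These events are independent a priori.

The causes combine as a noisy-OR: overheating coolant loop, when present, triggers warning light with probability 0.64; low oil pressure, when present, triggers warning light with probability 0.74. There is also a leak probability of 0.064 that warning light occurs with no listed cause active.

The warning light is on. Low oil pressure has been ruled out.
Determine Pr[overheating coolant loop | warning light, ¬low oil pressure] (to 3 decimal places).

Under noisy-OR, P(warning light | causes) = 1 − (1−0.064)·∏(1−qᵢ) over the active causes.
For the numerator, keep only overheating coolant loop=true terms: 0.66304*0.205 = 0.135923
Normalizer over all consistent configurations: 0.064*0.795 + 0.66304*0.205 = 0.186803
P(overheating coolant loop | warning light, ¬low oil pressure) = 0.135923/0.186803 ≈ 0.728

Pr[overheating coolant loop | warning light, ¬low oil pressure] ≈ 0.728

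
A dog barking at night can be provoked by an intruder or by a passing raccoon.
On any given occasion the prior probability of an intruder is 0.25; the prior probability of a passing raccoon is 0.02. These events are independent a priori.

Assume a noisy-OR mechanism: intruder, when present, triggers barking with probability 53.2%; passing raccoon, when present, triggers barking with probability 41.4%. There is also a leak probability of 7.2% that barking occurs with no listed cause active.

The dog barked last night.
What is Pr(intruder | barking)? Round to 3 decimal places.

Pr(intruder | barking) ≈ 0.704

Under noisy-OR, P(barking | causes) = 1 − (1−0.072)·∏(1−qᵢ) over the active causes.
Numerator (weight on configurations with intruder): 0.138596 + 0.003727 = 0.142323
Normalizer over all consistent configurations: 0.072*0.75*0.98 + 0.456192*0.75*0.02 + 0.565696*0.25*0.98 + 0.745498*0.25*0.02 = 0.202086
Posterior = 0.142323 / 0.202086 ≈ 0.704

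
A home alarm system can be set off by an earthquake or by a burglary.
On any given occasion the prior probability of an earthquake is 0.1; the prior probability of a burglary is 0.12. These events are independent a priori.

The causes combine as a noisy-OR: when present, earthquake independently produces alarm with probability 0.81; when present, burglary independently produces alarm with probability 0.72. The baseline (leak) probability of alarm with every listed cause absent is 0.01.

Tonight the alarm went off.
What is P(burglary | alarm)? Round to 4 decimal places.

P(burglary | alarm) ≈ 0.5298

Under noisy-OR, P(alarm | causes) = 1 − (1−0.01)·∏(1−qᵢ) over the active causes.
P(alarm) = 0.01×0.9×0.88 + 0.7228×0.9×0.12 + 0.8119×0.1×0.88 + 0.947332×0.1×0.12 = 0.007920 + 0.078062 + 0.071447 + 0.011368 = 0.168797
Of this, 0.089430 comes from 0.078062 + 0.011368 (the burglary=true cases).
P(burglary | alarm) = 0.089430 / 0.168797 ≈ 0.5298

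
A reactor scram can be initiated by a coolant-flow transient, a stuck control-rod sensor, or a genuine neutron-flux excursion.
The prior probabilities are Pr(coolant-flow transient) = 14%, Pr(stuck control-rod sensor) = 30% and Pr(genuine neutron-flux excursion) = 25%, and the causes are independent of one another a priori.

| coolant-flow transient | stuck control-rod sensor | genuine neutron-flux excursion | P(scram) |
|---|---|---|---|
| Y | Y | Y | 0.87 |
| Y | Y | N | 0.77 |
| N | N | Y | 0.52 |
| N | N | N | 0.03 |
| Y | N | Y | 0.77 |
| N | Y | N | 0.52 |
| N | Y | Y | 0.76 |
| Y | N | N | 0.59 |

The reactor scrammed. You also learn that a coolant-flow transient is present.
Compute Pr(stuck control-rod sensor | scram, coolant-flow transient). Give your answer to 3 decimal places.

Pr(stuck control-rod sensor | scram, coolant-flow transient) ≈ 0.349

Weight on stuck control-rod sensor=true, given the evidence: 0.173250 + 0.065250 = 0.238500
Denominator P(scram | coolant-flow transient): 0.59·0.7·0.75 + 0.77·0.7·0.25 + 0.77·0.3·0.75 + 0.87·0.3·0.25 = 0.683000
P(stuck control-rod sensor | scram, coolant-flow transient) = 0.238500/0.683000 ≈ 0.349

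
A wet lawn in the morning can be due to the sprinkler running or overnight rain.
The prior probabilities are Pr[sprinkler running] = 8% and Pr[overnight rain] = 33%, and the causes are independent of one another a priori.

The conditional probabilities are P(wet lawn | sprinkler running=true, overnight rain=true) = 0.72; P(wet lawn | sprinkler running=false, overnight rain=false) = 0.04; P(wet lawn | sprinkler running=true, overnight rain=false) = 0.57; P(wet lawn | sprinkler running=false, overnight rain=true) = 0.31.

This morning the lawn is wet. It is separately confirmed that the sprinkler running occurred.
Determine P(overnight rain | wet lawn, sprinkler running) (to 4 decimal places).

P(overnight rain | wet lawn, sprinkler running) ≈ 0.3835

P(wet lawn | sprinkler running) = 0.57·0.67 + 0.72·0.33 = 0.381900 + 0.237600 = 0.619500
Restricting to configurations with overnight rain present: 0.72·0.33 = 0.237600.
Hence the posterior is 0.237600/0.619500 ≈ 0.3835.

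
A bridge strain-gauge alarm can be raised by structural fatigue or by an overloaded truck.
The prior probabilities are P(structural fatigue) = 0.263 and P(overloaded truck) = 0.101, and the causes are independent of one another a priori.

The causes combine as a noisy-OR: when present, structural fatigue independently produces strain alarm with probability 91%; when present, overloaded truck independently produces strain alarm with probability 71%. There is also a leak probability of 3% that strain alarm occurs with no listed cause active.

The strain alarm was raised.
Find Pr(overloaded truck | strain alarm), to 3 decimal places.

Pr(overloaded truck | strain alarm) ≈ 0.252

Under noisy-OR, P(strain alarm | causes) = 1 − (1−0.03)·∏(1−qᵢ) over the active causes.
Numerator (weight on configurations with overloaded truck): 0.053498 + 0.025891 = 0.079389
Normalizer over all consistent configurations: 0.03×0.737×0.899 + 0.7187×0.737×0.101 + 0.9127×0.263×0.899 + 0.974683×0.263×0.101 = 0.315062
Posterior = 0.079389 / 0.315062 ≈ 0.252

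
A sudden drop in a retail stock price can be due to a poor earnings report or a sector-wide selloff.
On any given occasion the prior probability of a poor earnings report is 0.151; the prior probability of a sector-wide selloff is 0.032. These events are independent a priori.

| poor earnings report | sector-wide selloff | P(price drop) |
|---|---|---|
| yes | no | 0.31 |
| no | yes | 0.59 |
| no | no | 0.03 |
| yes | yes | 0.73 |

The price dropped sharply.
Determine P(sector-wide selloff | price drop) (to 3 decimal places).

P(sector-wide selloff | price drop) ≈ 0.218

P(price drop) = 0.03·0.849·0.968 + 0.59·0.849·0.032 + 0.31·0.151·0.968 + 0.73·0.151·0.032 = 0.024655 + 0.016029 + 0.045312 + 0.003527 = 0.089523
Restricting to configurations with sector-wide selloff present: 0.016029 + 0.003527 = 0.019556.
Hence the posterior is 0.019556/0.089523 ≈ 0.218.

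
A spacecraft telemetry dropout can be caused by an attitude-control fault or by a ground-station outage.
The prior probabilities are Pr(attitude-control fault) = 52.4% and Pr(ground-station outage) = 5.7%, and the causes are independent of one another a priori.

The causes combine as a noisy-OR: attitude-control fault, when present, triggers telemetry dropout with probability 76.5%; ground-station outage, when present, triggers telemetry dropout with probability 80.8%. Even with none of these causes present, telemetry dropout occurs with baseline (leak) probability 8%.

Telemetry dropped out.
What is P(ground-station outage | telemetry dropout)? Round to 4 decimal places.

Under noisy-OR, P(telemetry dropout | causes) = 1 − (1−0.08)·∏(1−qᵢ) over the active causes.
Numerator (weight on configurations with ground-station outage): 0.022339 + 0.028628 = 0.050967
Normalizer over all consistent configurations: 0.08×0.476×0.943 + 0.82336×0.476×0.057 + 0.7838×0.524×0.943 + 0.95849×0.524×0.057 = 0.474177
Posterior = 0.050967 / 0.474177 ≈ 0.1075

P(ground-station outage | telemetry dropout) ≈ 0.1075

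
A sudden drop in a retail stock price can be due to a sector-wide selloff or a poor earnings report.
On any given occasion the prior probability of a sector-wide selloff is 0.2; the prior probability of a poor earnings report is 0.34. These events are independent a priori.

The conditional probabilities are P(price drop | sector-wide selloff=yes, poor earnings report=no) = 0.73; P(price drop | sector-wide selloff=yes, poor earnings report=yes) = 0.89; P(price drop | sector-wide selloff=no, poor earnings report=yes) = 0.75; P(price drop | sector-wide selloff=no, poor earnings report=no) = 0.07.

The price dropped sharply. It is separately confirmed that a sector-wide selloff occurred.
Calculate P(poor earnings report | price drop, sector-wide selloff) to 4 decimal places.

P(price drop | sector-wide selloff) = 0.73·0.66 + 0.89·0.34 = 0.481800 + 0.302600 = 0.784400
Of this, 0.302600 comes from 0.89·0.34 (the poor earnings report=true cases).
P(poor earnings report | price drop, sector-wide selloff) = 0.302600 / 0.784400 ≈ 0.3858

P(poor earnings report | price drop, sector-wide selloff) ≈ 0.3858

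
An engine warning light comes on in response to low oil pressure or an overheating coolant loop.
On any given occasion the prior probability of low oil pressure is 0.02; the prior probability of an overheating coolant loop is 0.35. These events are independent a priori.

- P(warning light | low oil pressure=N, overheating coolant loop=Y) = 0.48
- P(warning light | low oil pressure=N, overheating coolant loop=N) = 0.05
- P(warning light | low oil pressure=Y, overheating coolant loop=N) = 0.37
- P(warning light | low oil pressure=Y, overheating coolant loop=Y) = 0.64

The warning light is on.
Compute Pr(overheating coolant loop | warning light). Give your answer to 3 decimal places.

Pr(overheating coolant loop | warning light) ≈ 0.822

Weight on overheating coolant loop=true, given the evidence: 0.164640 + 0.004480 = 0.169120
Normalizer over all consistent configurations: 0.05×0.98×0.65 + 0.48×0.98×0.35 + 0.37×0.02×0.65 + 0.64×0.02×0.35 = 0.205780
P(overheating coolant loop | warning light) = 0.169120/0.205780 ≈ 0.822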